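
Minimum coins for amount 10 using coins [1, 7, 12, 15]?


dp[0]=0; dp[i]=1+min(dp[i-c] for c in coins)
...dp[5]=5, dp[6]=6, dp[7]=1, dp[8]=2, dp[9]=3, dp[10]=4
Minimum coins for 10 = 4


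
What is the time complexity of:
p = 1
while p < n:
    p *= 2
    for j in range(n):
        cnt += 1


Per nesting level: O(log n) * O(n) = O(n log n)
Complexity: O(n log n)


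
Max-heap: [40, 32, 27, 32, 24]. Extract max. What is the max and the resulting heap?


Max = 40
Replace root with last, heapify down
Resulting heap: [32, 32, 27, 24]


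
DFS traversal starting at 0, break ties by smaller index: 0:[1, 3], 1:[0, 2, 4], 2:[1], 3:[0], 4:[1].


DFS stack-based: start with [0]
Visit order: [0, 1, 2, 4, 3]


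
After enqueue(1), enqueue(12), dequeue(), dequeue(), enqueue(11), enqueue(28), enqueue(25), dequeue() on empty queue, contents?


enqueue(1) -> [1]
enqueue(12) -> [1, 12]
dequeue() returns 1 -> [12]
dequeue() returns 12 -> []
enqueue(11) -> [11]
enqueue(28) -> [11, 28]
enqueue(25) -> [11, 28, 25]
dequeue() returns 11 -> [28, 25]
Final queue (front to back): [28, 25]


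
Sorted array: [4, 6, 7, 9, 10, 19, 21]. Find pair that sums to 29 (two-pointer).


Two pointers: lo=0, hi=6
Found pair: (10, 19) summing to 29


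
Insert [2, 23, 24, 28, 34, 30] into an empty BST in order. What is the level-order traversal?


Root = 2; build tree by BST insertion.
Level-Order traversal: [2, 23, 24, 28, 34, 30]


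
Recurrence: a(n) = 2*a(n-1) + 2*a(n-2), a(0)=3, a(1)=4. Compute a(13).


Build bottom-up:
...a(11)=113216, a(12)=309312, a(13)=2*309312+2*113216=845056


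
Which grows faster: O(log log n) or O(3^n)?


double-logarithmic grows slower than exponential (base 3)
O(log log n) is asymptotically smaller; O(3^n) grows faster


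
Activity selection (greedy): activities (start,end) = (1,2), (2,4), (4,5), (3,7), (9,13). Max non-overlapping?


Greedy: pick earliest-ending, then skip overlaps.
Selected (4 activities): [(1, 2), (2, 4), (4, 5), (9, 13)]


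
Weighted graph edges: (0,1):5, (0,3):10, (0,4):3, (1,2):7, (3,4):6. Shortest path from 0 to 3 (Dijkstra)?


Dijkstra from 0:
Distances: {0: 0, 1: 5, 2: 12, 3: 9, 4: 3}
Shortest distance to 3 = 9, path = [0, 4, 3]


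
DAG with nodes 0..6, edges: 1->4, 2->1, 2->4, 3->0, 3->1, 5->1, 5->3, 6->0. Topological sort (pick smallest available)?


Kahn's algorithm, process smallest node first
Order: [2, 5, 3, 1, 4, 6, 0]


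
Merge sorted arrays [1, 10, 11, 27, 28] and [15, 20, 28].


Compare heads, take smaller each step.
Merged: [1, 10, 11, 15, 20, 27, 28, 28]


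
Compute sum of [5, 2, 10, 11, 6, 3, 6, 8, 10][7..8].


Prefix sums: [0, 5, 7, 17, 28, 34, 37, 43, 51, 61]
Sum[7..8] = prefix[9] - prefix[7] = 61 - 43 = 18


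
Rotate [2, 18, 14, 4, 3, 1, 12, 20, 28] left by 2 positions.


Left rotate by 2: [14, 4, 3, 1, 12, 20, 28, 2, 18]


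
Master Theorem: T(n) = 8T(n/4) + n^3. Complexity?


a=8, b=4, c=3. log_4(8)=1.5 < c=3. Case 3: O(n^c) = O(n^3)
Complexity: O(n^3)


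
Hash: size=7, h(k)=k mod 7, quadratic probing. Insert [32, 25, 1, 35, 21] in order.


Insertions: 32->slot 4; 25->slot 5; 1->slot 1; 35->slot 0; 21->slot 2
Table: [35, 1, 21, None, 32, 25, None]


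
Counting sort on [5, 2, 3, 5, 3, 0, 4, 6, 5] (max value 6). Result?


Count array: [1, 0, 1, 2, 1, 3, 1]
Reconstruct: [0, 2, 3, 3, 4, 5, 5, 5, 6]


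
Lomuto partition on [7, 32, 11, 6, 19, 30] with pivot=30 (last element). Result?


Elements <= 30 go left of pivot.
Result: [7, 11, 6, 19, 30, 32], pivot at index 4


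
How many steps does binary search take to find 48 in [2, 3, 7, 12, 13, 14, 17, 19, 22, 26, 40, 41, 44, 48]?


Search for 48:
[0,13] mid=6 arr[6]=17
[7,13] mid=10 arr[10]=40
[11,13] mid=12 arr[12]=44
[13,13] mid=13 arr[13]=48
Total: 4 comparisons


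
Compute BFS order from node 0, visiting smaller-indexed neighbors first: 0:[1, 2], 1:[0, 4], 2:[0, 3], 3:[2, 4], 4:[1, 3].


BFS queue: start with [0]
Visit order: [0, 1, 2, 4, 3]


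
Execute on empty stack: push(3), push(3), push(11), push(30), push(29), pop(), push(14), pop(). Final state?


push(3) -> [3]
push(3) -> [3, 3]
push(11) -> [3, 3, 11]
push(30) -> [3, 3, 11, 30]
push(29) -> [3, 3, 11, 30, 29]
pop() returns 29 -> [3, 3, 11, 30]
push(14) -> [3, 3, 11, 30, 14]
pop() returns 14 -> [3, 3, 11, 30]
Final stack (bottom to top): [3, 3, 11, 30]


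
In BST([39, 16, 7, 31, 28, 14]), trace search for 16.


BST root = 39
Search for 16: compare at each node
Path: [39, 16]


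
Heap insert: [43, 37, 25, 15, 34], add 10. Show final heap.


Append 10: [43, 37, 25, 15, 34, 10]
Bubble up: no swaps needed
Result: [43, 37, 25, 15, 34, 10]


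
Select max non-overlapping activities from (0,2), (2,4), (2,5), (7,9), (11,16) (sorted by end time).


Greedy: pick earliest-ending, then skip overlaps.
Selected (4 activities): [(0, 2), (2, 4), (7, 9), (11, 16)]


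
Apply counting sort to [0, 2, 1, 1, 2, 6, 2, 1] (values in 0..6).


Count array: [1, 3, 3, 0, 0, 0, 1]
Reconstruct: [0, 1, 1, 1, 2, 2, 2, 6]


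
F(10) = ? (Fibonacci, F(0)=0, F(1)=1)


F(n)=F(n-1)+F(n-2)
...F(8)=21, F(9)=34, F(10)=55


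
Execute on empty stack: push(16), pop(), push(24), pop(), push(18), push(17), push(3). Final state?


push(16) -> [16]
pop() returns 16 -> []
push(24) -> [24]
pop() returns 24 -> []
push(18) -> [18]
push(17) -> [18, 17]
push(3) -> [18, 17, 3]
Final stack (bottom to top): [18, 17, 3]


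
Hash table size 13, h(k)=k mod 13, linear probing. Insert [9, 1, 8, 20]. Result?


Insertions: 9->slot 9; 1->slot 1; 8->slot 8; 20->slot 7
Table: [None, 1, None, None, None, None, None, 20, 8, 9, None, None, None]


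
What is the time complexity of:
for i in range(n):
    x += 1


Per nesting level: O(n) = O(n)
Complexity: O(n)


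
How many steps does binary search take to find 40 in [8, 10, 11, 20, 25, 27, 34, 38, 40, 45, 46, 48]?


Search for 40:
[0,11] mid=5 arr[5]=27
[6,11] mid=8 arr[8]=40
Total: 2 comparisons


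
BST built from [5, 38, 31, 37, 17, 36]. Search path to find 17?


BST root = 5
Search for 17: compare at each node
Path: [5, 38, 31, 17]


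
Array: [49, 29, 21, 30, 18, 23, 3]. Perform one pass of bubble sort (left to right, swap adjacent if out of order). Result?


After one pass: [29, 21, 30, 18, 23, 3, 49]


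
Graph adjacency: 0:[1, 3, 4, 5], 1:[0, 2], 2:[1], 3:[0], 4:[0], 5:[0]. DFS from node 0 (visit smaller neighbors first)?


DFS stack-based: start with [0]
Visit order: [0, 1, 2, 3, 4, 5]


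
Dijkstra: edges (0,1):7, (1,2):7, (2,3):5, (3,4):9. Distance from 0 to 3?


Dijkstra from 0:
Distances: {0: 0, 1: 7, 2: 14, 3: 19, 4: 28}
Shortest distance to 3 = 19, path = [0, 1, 2, 3]


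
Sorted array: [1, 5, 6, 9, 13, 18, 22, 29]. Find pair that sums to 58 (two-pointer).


Two pointers: lo=0, hi=7
No pair sums to 58


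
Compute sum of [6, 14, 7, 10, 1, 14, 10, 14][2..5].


Prefix sums: [0, 6, 20, 27, 37, 38, 52, 62, 76]
Sum[2..5] = prefix[6] - prefix[2] = 52 - 20 = 32


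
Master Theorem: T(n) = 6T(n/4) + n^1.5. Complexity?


a=6, b=4, c=1.5. log_4(6)=1.292 < c=1.5. Case 3: O(n^c) = O(n^1.500)
Complexity: O(n^1.500)


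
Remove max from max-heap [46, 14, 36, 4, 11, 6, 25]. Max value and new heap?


Max = 46
Replace root with last, heapify down
Resulting heap: [36, 14, 25, 4, 11, 6]


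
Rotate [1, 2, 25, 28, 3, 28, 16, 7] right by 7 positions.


Right rotate by 7: [2, 25, 28, 3, 28, 16, 7, 1]


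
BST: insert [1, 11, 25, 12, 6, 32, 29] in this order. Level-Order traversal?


Root = 1; build tree by BST insertion.
Level-Order traversal: [1, 11, 6, 25, 12, 32, 29]


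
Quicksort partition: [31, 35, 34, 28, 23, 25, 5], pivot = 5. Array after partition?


Elements <= 5 go left of pivot.
Result: [5, 35, 34, 28, 23, 25, 31], pivot at index 0


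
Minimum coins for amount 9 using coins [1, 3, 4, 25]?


dp[0]=0; dp[i]=1+min(dp[i-c] for c in coins)
...dp[4]=1, dp[5]=2, dp[6]=2, dp[7]=2, dp[8]=2, dp[9]=3
Minimum coins for 9 = 3


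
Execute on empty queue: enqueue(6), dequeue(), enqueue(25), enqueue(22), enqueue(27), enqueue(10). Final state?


enqueue(6) -> [6]
dequeue() returns 6 -> []
enqueue(25) -> [25]
enqueue(22) -> [25, 22]
enqueue(27) -> [25, 22, 27]
enqueue(10) -> [25, 22, 27, 10]
Final queue (front to back): [25, 22, 27, 10]


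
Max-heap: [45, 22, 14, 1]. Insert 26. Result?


Append 26: [45, 22, 14, 1, 26]
Bubble up: swap idx 4(26) with idx 1(22)
Result: [45, 26, 14, 1, 22]


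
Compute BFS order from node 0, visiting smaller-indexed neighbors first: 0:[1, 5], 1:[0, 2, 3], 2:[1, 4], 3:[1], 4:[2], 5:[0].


BFS queue: start with [0]
Visit order: [0, 1, 5, 2, 3, 4]


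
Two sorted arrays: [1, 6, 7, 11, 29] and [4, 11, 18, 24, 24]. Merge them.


Compare heads, take smaller each step.
Merged: [1, 4, 6, 7, 11, 11, 18, 24, 24, 29]


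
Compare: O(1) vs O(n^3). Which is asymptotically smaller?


constant grows slower than cubic
O(1) is asymptotically smaller; O(n^3) grows faster


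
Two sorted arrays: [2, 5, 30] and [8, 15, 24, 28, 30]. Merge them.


Compare heads, take smaller each step.
Merged: [2, 5, 8, 15, 24, 28, 30, 30]


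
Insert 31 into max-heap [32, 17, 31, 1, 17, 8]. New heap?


Append 31: [32, 17, 31, 1, 17, 8, 31]
Bubble up: no swaps needed
Result: [32, 17, 31, 1, 17, 8, 31]


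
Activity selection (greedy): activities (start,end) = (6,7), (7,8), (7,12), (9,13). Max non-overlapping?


Greedy: pick earliest-ending, then skip overlaps.
Selected (3 activities): [(6, 7), (7, 8), (9, 13)]


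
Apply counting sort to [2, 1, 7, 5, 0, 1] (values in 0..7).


Count array: [1, 2, 1, 0, 0, 1, 0, 1]
Reconstruct: [0, 1, 1, 2, 5, 7]


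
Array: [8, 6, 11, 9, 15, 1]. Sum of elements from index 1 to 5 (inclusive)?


Prefix sums: [0, 8, 14, 25, 34, 49, 50]
Sum[1..5] = prefix[6] - prefix[1] = 50 - 8 = 42


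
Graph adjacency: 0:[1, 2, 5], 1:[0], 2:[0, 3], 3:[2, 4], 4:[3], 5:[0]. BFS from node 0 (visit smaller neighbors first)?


BFS queue: start with [0]
Visit order: [0, 1, 2, 5, 3, 4]


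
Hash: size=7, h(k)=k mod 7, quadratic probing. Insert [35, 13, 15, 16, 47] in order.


Insertions: 35->slot 0; 13->slot 6; 15->slot 1; 16->slot 2; 47->slot 5
Table: [35, 15, 16, None, None, 47, 13]


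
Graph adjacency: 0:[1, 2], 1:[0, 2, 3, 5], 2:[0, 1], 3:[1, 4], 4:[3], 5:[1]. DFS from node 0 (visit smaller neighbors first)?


DFS stack-based: start with [0]
Visit order: [0, 1, 2, 3, 4, 5]


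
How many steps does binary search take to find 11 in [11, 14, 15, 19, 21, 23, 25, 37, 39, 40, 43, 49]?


Search for 11:
[0,11] mid=5 arr[5]=23
[0,4] mid=2 arr[2]=15
[0,1] mid=0 arr[0]=11
Total: 3 comparisons


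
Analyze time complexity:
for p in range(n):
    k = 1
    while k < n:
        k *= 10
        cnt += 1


Per nesting level: O(n) * O(log n) = O(n log n)
Complexity: O(n log n)


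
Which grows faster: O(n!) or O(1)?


constant grows slower than factorial
O(1) is asymptotically smaller; O(n!) grows faster


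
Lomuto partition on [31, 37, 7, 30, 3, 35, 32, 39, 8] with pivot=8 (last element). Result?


Elements <= 8 go left of pivot.
Result: [7, 3, 8, 30, 37, 35, 32, 39, 31], pivot at index 2


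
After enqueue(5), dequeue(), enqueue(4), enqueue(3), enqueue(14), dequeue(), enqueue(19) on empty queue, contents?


enqueue(5) -> [5]
dequeue() returns 5 -> []
enqueue(4) -> [4]
enqueue(3) -> [4, 3]
enqueue(14) -> [4, 3, 14]
dequeue() returns 4 -> [3, 14]
enqueue(19) -> [3, 14, 19]
Final queue (front to back): [3, 14, 19]


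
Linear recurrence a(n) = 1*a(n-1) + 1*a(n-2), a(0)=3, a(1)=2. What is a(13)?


Build bottom-up:
...a(11)=343, a(12)=555, a(13)=1*555+1*343=898


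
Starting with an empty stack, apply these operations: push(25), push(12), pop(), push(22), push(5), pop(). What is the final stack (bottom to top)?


push(25) -> [25]
push(12) -> [25, 12]
pop() returns 12 -> [25]
push(22) -> [25, 22]
push(5) -> [25, 22, 5]
pop() returns 5 -> [25, 22]
Final stack (bottom to top): [25, 22]


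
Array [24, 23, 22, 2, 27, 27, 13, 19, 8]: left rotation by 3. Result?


Left rotate by 3: [2, 27, 27, 13, 19, 8, 24, 23, 22]


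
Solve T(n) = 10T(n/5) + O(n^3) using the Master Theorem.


a=10, b=5, c=3. log_5(10)=1.431 < c=3. Case 3: O(n^c) = O(n^3)
Complexity: O(n^3)


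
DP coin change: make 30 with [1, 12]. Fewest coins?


dp[0]=0; dp[i]=1+min(dp[i-c] for c in coins)
...dp[25]=3, dp[26]=4, dp[27]=5, dp[28]=6, dp[29]=7, dp[30]=8
Minimum coins for 30 = 8


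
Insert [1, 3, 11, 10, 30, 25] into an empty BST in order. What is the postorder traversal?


Root = 1; build tree by BST insertion.
Postorder traversal: [10, 25, 30, 11, 3, 1]


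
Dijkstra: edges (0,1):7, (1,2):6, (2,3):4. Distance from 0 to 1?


Dijkstra from 0:
Distances: {0: 0, 1: 7, 2: 13, 3: 17}
Shortest distance to 1 = 7, path = [0, 1]


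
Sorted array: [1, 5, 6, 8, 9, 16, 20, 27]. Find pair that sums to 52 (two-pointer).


Two pointers: lo=0, hi=7
No pair sums to 52


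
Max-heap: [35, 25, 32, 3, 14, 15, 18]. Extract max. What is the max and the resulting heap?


Max = 35
Replace root with last, heapify down
Resulting heap: [32, 25, 18, 3, 14, 15]


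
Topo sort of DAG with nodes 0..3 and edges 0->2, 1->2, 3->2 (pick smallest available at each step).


Kahn's algorithm, process smallest node first
Order: [0, 1, 3, 2]


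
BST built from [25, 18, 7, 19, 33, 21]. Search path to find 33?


BST root = 25
Search for 33: compare at each node
Path: [25, 33]


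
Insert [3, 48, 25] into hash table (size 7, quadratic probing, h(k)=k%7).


Insertions: 3->slot 3; 48->slot 6; 25->slot 4
Table: [None, None, None, 3, 25, None, 48]


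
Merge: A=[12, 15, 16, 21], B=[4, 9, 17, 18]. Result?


Compare heads, take smaller each step.
Merged: [4, 9, 12, 15, 16, 17, 18, 21]


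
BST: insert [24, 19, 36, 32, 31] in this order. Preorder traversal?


Root = 24; build tree by BST insertion.
Preorder traversal: [24, 19, 36, 32, 31]


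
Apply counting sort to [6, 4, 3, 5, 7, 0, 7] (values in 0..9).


Count array: [1, 0, 0, 1, 1, 1, 1, 2, 0, 0]
Reconstruct: [0, 3, 4, 5, 6, 7, 7]


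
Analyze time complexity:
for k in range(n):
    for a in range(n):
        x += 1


Per nesting level: O(n) * O(n) = O(n^2)
Complexity: O(n^2)


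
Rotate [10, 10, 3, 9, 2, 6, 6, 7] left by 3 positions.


Left rotate by 3: [9, 2, 6, 6, 7, 10, 10, 3]


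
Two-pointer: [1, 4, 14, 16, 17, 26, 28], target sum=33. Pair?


Two pointers: lo=0, hi=6
Found pair: (16, 17) summing to 33


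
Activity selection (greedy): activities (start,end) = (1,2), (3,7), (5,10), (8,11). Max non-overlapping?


Greedy: pick earliest-ending, then skip overlaps.
Selected (3 activities): [(1, 2), (3, 7), (8, 11)]


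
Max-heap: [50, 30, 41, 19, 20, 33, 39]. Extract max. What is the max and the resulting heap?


Max = 50
Replace root with last, heapify down
Resulting heap: [41, 30, 39, 19, 20, 33]


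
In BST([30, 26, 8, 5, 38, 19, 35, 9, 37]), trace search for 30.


BST root = 30
Search for 30: compare at each node
Path: [30]


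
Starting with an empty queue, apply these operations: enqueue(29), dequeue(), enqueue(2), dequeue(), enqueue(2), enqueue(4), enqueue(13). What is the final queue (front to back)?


enqueue(29) -> [29]
dequeue() returns 29 -> []
enqueue(2) -> [2]
dequeue() returns 2 -> []
enqueue(2) -> [2]
enqueue(4) -> [2, 4]
enqueue(13) -> [2, 4, 13]
Final queue (front to back): [2, 4, 13]


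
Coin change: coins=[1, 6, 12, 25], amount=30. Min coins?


dp[0]=0; dp[i]=1+min(dp[i-c] for c in coins)
...dp[25]=1, dp[26]=2, dp[27]=3, dp[28]=4, dp[29]=5, dp[30]=3
Minimum coins for 30 = 3


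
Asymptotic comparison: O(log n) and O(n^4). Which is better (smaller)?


logarithmic grows slower than quartic
O(log n) is asymptotically smaller; O(n^4) grows faster


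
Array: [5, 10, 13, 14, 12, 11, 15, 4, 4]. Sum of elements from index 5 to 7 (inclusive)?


Prefix sums: [0, 5, 15, 28, 42, 54, 65, 80, 84, 88]
Sum[5..7] = prefix[8] - prefix[5] = 84 - 54 = 30


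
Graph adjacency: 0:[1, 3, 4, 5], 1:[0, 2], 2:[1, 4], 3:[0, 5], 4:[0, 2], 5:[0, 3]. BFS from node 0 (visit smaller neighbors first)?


BFS queue: start with [0]
Visit order: [0, 1, 3, 4, 5, 2]


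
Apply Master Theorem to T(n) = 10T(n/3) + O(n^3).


a=10, b=3, c=3. log_3(10)=2.096 < c=3. Case 3: O(n^c) = O(n^3)
Complexity: O(n^3)


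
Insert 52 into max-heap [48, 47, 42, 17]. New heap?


Append 52: [48, 47, 42, 17, 52]
Bubble up: swap idx 4(52) with idx 1(47); swap idx 1(52) with idx 0(48)
Result: [52, 48, 42, 17, 47]


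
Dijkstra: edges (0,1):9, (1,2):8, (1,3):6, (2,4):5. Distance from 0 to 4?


Dijkstra from 0:
Distances: {0: 0, 1: 9, 2: 17, 3: 15, 4: 22}
Shortest distance to 4 = 22, path = [0, 1, 2, 4]


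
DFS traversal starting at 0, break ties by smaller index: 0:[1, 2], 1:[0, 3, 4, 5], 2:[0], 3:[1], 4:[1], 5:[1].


DFS stack-based: start with [0]
Visit order: [0, 1, 3, 4, 5, 2]


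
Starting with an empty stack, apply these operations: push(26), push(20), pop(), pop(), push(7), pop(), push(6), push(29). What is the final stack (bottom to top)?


push(26) -> [26]
push(20) -> [26, 20]
pop() returns 20 -> [26]
pop() returns 26 -> []
push(7) -> [7]
pop() returns 7 -> []
push(6) -> [6]
push(29) -> [6, 29]
Final stack (bottom to top): [6, 29]


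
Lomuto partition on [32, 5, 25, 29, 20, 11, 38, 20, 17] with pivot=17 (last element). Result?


Elements <= 17 go left of pivot.
Result: [5, 11, 17, 29, 20, 32, 38, 20, 25], pivot at index 2


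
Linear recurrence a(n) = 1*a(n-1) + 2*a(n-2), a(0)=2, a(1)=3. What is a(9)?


Build bottom-up:
...a(7)=213, a(8)=427, a(9)=1*427+2*213=853


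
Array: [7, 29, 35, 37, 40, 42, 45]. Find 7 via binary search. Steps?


Search for 7:
[0,6] mid=3 arr[3]=37
[0,2] mid=1 arr[1]=29
[0,0] mid=0 arr[0]=7
Total: 3 comparisons


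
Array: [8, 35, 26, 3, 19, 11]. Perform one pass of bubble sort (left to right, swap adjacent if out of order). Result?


After one pass: [8, 26, 3, 19, 11, 35]


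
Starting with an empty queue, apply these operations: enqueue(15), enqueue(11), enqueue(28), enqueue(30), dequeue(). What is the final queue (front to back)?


enqueue(15) -> [15]
enqueue(11) -> [15, 11]
enqueue(28) -> [15, 11, 28]
enqueue(30) -> [15, 11, 28, 30]
dequeue() returns 15 -> [11, 28, 30]
Final queue (front to back): [11, 28, 30]


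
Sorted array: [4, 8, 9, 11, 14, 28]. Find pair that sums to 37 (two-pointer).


Two pointers: lo=0, hi=5
Found pair: (9, 28) summing to 37


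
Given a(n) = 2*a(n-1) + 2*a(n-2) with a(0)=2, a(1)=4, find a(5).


Build bottom-up:
...a(3)=32, a(4)=88, a(5)=2*88+2*32=240


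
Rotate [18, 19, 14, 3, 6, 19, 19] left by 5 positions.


Left rotate by 5: [19, 19, 18, 19, 14, 3, 6]


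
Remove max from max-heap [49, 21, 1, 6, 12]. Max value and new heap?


Max = 49
Replace root with last, heapify down
Resulting heap: [21, 12, 1, 6]


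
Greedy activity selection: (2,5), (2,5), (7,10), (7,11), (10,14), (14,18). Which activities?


Greedy: pick earliest-ending, then skip overlaps.
Selected (4 activities): [(2, 5), (7, 10), (10, 14), (14, 18)]


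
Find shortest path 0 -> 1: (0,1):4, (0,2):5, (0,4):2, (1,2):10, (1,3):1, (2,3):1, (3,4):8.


Dijkstra from 0:
Distances: {0: 0, 1: 4, 2: 5, 3: 5, 4: 2}
Shortest distance to 1 = 4, path = [0, 1]


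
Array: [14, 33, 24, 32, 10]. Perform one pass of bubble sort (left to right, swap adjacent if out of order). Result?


After one pass: [14, 24, 32, 10, 33]


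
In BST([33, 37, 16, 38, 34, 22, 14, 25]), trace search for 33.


BST root = 33
Search for 33: compare at each node
Path: [33]


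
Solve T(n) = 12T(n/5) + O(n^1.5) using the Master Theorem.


a=12, b=5, c=1.5. log_5(12)=1.544 > c=1.5. Case 1: O(n^log_b(a)) = O(n^1.544)
Complexity: O(n^1.544)


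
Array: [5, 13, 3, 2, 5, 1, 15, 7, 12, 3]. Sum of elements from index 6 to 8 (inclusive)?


Prefix sums: [0, 5, 18, 21, 23, 28, 29, 44, 51, 63, 66]
Sum[6..8] = prefix[9] - prefix[6] = 63 - 29 = 34


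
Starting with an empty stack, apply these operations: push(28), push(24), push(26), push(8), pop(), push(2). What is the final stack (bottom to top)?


push(28) -> [28]
push(24) -> [28, 24]
push(26) -> [28, 24, 26]
push(8) -> [28, 24, 26, 8]
pop() returns 8 -> [28, 24, 26]
push(2) -> [28, 24, 26, 2]
Final stack (bottom to top): [28, 24, 26, 2]


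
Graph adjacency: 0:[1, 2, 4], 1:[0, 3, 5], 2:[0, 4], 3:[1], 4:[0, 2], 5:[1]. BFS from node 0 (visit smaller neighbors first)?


BFS queue: start with [0]
Visit order: [0, 1, 2, 4, 3, 5]


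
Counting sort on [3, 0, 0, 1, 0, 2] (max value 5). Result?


Count array: [3, 1, 1, 1, 0, 0]
Reconstruct: [0, 0, 0, 1, 2, 3]


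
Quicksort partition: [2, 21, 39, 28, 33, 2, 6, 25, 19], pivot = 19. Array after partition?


Elements <= 19 go left of pivot.
Result: [2, 2, 6, 19, 33, 21, 39, 25, 28], pivot at index 3


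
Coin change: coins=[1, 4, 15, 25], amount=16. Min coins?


dp[0]=0; dp[i]=1+min(dp[i-c] for c in coins)
...dp[11]=5, dp[12]=3, dp[13]=4, dp[14]=5, dp[15]=1, dp[16]=2
Minimum coins for 16 = 2


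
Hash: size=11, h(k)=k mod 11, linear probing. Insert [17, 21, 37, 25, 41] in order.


Insertions: 17->slot 6; 21->slot 10; 37->slot 4; 25->slot 3; 41->slot 8
Table: [None, None, None, 25, 37, None, 17, None, 41, None, 21]


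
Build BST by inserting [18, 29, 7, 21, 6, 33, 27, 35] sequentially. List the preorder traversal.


Root = 18; build tree by BST insertion.
Preorder traversal: [18, 7, 6, 29, 21, 27, 33, 35]


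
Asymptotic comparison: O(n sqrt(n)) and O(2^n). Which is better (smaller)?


n^1.5 grows slower than exponential
O(n sqrt(n)) is asymptotically smaller; O(2^n) grows faster


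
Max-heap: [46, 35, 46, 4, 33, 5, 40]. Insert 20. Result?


Append 20: [46, 35, 46, 4, 33, 5, 40, 20]
Bubble up: swap idx 7(20) with idx 3(4)
Result: [46, 35, 46, 20, 33, 5, 40, 4]


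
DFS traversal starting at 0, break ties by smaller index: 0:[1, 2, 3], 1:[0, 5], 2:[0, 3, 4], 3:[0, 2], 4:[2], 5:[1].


DFS stack-based: start with [0]
Visit order: [0, 1, 5, 2, 3, 4]


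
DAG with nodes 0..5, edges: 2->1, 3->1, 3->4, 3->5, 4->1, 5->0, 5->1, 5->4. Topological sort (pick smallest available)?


Kahn's algorithm, process smallest node first
Order: [2, 3, 5, 0, 4, 1]


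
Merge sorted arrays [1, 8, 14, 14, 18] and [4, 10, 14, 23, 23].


Compare heads, take smaller each step.
Merged: [1, 4, 8, 10, 14, 14, 14, 18, 23, 23]


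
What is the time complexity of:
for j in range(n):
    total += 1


Per nesting level: O(n) = O(n)
Complexity: O(n)


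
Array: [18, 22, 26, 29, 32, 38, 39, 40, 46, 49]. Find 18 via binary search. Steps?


Search for 18:
[0,9] mid=4 arr[4]=32
[0,3] mid=1 arr[1]=22
[0,0] mid=0 arr[0]=18
Total: 3 comparisons


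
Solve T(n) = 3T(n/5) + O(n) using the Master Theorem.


a=3, b=5, c=1. log_5(3)=0.683 < c=1. Case 3: O(n^c) = O(n)
Complexity: O(n)


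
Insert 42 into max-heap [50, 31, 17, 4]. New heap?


Append 42: [50, 31, 17, 4, 42]
Bubble up: swap idx 4(42) with idx 1(31)
Result: [50, 42, 17, 4, 31]


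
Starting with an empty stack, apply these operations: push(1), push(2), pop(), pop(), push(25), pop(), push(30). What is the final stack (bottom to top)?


push(1) -> [1]
push(2) -> [1, 2]
pop() returns 2 -> [1]
pop() returns 1 -> []
push(25) -> [25]
pop() returns 25 -> []
push(30) -> [30]
Final stack (bottom to top): [30]


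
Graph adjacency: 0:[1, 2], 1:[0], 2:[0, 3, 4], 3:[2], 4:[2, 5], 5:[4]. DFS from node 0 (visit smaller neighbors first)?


DFS stack-based: start with [0]
Visit order: [0, 1, 2, 3, 4, 5]


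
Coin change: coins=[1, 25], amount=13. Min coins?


dp[0]=0; dp[i]=1+min(dp[i-c] for c in coins)
...dp[8]=8, dp[9]=9, dp[10]=10, dp[11]=11, dp[12]=12, dp[13]=13
Minimum coins for 13 = 13


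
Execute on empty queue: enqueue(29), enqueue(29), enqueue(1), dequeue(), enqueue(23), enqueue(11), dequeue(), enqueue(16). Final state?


enqueue(29) -> [29]
enqueue(29) -> [29, 29]
enqueue(1) -> [29, 29, 1]
dequeue() returns 29 -> [29, 1]
enqueue(23) -> [29, 1, 23]
enqueue(11) -> [29, 1, 23, 11]
dequeue() returns 29 -> [1, 23, 11]
enqueue(16) -> [1, 23, 11, 16]
Final queue (front to back): [1, 23, 11, 16]


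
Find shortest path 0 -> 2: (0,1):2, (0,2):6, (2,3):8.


Dijkstra from 0:
Distances: {0: 0, 1: 2, 2: 6, 3: 14}
Shortest distance to 2 = 6, path = [0, 2]


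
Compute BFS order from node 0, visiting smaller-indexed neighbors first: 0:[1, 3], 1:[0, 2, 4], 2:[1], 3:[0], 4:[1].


BFS queue: start with [0]
Visit order: [0, 1, 3, 2, 4]


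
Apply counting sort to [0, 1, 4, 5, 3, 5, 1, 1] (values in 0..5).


Count array: [1, 3, 0, 1, 1, 2]
Reconstruct: [0, 1, 1, 1, 3, 4, 5, 5]


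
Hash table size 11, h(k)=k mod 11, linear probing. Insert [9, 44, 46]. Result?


Insertions: 9->slot 9; 44->slot 0; 46->slot 2
Table: [44, None, 46, None, None, None, None, None, None, 9, None]


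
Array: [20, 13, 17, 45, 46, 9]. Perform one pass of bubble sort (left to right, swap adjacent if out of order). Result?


After one pass: [13, 17, 20, 45, 9, 46]


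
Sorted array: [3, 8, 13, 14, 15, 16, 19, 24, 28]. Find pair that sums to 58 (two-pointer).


Two pointers: lo=0, hi=8
No pair sums to 58


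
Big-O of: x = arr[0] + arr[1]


Analysis: constant-time operation, no loop
Complexity: O(1)


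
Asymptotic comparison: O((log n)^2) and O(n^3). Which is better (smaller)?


polylogarithmic grows slower than cubic
O((log n)^2) is asymptotically smaller; O(n^3) grows faster


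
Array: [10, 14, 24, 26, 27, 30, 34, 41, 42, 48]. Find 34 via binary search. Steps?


Search for 34:
[0,9] mid=4 arr[4]=27
[5,9] mid=7 arr[7]=41
[5,6] mid=5 arr[5]=30
[6,6] mid=6 arr[6]=34
Total: 4 comparisons


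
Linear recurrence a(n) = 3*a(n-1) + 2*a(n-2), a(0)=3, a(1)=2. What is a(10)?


Build bottom-up:
...a(8)=23136, a(9)=82400, a(10)=3*82400+2*23136=293472


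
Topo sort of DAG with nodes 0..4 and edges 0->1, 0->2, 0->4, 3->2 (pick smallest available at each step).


Kahn's algorithm, process smallest node first
Order: [0, 1, 3, 2, 4]


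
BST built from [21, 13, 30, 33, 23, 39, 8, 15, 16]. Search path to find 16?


BST root = 21
Search for 16: compare at each node
Path: [21, 13, 15, 16]


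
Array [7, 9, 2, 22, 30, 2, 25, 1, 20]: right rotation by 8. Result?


Right rotate by 8: [9, 2, 22, 30, 2, 25, 1, 20, 7]


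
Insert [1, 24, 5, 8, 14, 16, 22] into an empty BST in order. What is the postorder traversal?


Root = 1; build tree by BST insertion.
Postorder traversal: [22, 16, 14, 8, 5, 24, 1]


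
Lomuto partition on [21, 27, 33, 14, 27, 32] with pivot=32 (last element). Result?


Elements <= 32 go left of pivot.
Result: [21, 27, 14, 27, 32, 33], pivot at index 4


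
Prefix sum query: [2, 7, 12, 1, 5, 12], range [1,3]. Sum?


Prefix sums: [0, 2, 9, 21, 22, 27, 39]
Sum[1..3] = prefix[4] - prefix[1] = 22 - 2 = 20


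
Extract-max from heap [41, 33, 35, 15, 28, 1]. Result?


Max = 41
Replace root with last, heapify down
Resulting heap: [35, 33, 1, 15, 28]


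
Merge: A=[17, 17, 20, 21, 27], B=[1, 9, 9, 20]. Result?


Compare heads, take smaller each step.
Merged: [1, 9, 9, 17, 17, 20, 20, 21, 27]


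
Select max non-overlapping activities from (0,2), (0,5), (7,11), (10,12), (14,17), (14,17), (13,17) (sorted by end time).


Greedy: pick earliest-ending, then skip overlaps.
Selected (3 activities): [(0, 2), (7, 11), (14, 17)]


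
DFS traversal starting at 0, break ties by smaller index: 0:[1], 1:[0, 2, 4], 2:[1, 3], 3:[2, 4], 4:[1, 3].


DFS stack-based: start with [0]
Visit order: [0, 1, 2, 3, 4]


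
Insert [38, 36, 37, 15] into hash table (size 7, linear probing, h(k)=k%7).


Insertions: 38->slot 3; 36->slot 1; 37->slot 2; 15->slot 4
Table: [None, 36, 37, 38, 15, None, None]


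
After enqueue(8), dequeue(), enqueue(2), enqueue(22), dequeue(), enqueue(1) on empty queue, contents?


enqueue(8) -> [8]
dequeue() returns 8 -> []
enqueue(2) -> [2]
enqueue(22) -> [2, 22]
dequeue() returns 2 -> [22]
enqueue(1) -> [22, 1]
Final queue (front to back): [22, 1]


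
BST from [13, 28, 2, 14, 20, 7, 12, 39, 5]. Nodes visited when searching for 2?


BST root = 13
Search for 2: compare at each node
Path: [13, 2]


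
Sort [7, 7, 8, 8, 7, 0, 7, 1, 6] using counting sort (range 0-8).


Count array: [1, 1, 0, 0, 0, 0, 1, 4, 2]
Reconstruct: [0, 1, 6, 7, 7, 7, 7, 8, 8]


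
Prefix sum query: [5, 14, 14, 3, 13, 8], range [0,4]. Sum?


Prefix sums: [0, 5, 19, 33, 36, 49, 57]
Sum[0..4] = prefix[5] - prefix[0] = 49 - 0 = 49


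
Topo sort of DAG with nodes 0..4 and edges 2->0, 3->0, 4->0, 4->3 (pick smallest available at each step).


Kahn's algorithm, process smallest node first
Order: [1, 2, 4, 3, 0]


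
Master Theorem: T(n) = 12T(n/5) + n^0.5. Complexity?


a=12, b=5, c=0.5. log_5(12)=1.544 > c=0.5. Case 1: O(n^log_b(a)) = O(n^1.544)
Complexity: O(n^1.544)


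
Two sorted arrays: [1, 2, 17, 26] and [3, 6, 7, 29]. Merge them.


Compare heads, take smaller each step.
Merged: [1, 2, 3, 6, 7, 17, 26, 29]


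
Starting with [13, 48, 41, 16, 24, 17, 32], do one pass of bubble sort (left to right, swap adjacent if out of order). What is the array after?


After one pass: [13, 41, 16, 24, 17, 32, 48]


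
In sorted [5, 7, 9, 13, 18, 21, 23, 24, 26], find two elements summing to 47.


Two pointers: lo=0, hi=8
Found pair: (21, 26) summing to 47


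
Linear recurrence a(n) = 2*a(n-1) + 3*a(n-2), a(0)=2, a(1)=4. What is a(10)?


Build bottom-up:
...a(8)=9842, a(9)=29524, a(10)=2*29524+3*9842=88574


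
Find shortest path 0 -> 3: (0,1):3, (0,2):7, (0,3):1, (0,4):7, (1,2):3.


Dijkstra from 0:
Distances: {0: 0, 1: 3, 2: 6, 3: 1, 4: 7}
Shortest distance to 3 = 1, path = [0, 3]


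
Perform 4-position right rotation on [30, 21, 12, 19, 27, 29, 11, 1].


Right rotate by 4: [27, 29, 11, 1, 30, 21, 12, 19]


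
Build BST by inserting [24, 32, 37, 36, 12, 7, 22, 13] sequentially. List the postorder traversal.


Root = 24; build tree by BST insertion.
Postorder traversal: [7, 13, 22, 12, 36, 37, 32, 24]


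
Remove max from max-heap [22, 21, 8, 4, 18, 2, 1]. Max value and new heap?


Max = 22
Replace root with last, heapify down
Resulting heap: [21, 18, 8, 4, 1, 2]


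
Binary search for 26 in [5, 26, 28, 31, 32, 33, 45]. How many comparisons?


Search for 26:
[0,6] mid=3 arr[3]=31
[0,2] mid=1 arr[1]=26
Total: 2 comparisons


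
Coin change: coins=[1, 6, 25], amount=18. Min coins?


dp[0]=0; dp[i]=1+min(dp[i-c] for c in coins)
...dp[13]=3, dp[14]=4, dp[15]=5, dp[16]=6, dp[17]=7, dp[18]=3
Minimum coins for 18 = 3


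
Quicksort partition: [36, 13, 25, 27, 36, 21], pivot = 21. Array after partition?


Elements <= 21 go left of pivot.
Result: [13, 21, 25, 27, 36, 36], pivot at index 1


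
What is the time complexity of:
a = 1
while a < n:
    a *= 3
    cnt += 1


Per nesting level: O(log n) = O(log n)
Complexity: O(log n)


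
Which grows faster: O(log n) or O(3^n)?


logarithmic grows slower than exponential (base 3)
O(log n) is asymptotically smaller; O(3^n) grows faster


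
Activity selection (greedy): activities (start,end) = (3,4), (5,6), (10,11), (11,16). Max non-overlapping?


Greedy: pick earliest-ending, then skip overlaps.
Selected (4 activities): [(3, 4), (5, 6), (10, 11), (11, 16)]


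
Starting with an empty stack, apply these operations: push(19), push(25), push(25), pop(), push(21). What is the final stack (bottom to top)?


push(19) -> [19]
push(25) -> [19, 25]
push(25) -> [19, 25, 25]
pop() returns 25 -> [19, 25]
push(21) -> [19, 25, 21]
Final stack (bottom to top): [19, 25, 21]


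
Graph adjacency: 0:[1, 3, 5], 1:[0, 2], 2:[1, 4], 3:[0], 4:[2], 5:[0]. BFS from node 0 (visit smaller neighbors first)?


BFS queue: start with [0]
Visit order: [0, 1, 3, 5, 2, 4]


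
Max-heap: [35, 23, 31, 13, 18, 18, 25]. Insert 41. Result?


Append 41: [35, 23, 31, 13, 18, 18, 25, 41]
Bubble up: swap idx 7(41) with idx 3(13); swap idx 3(41) with idx 1(23); swap idx 1(41) with idx 0(35)
Result: [41, 35, 31, 23, 18, 18, 25, 13]


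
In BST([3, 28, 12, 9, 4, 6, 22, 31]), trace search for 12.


BST root = 3
Search for 12: compare at each node
Path: [3, 28, 12]


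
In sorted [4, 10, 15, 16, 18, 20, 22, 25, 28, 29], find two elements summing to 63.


Two pointers: lo=0, hi=9
No pair sums to 63


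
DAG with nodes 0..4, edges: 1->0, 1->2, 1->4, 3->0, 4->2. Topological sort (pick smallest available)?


Kahn's algorithm, process smallest node first
Order: [1, 3, 0, 4, 2]


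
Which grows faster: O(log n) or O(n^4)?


logarithmic grows slower than quartic
O(log n) is asymptotically smaller; O(n^4) grows faster


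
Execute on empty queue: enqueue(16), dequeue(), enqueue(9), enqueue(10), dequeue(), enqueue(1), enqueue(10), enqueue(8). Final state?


enqueue(16) -> [16]
dequeue() returns 16 -> []
enqueue(9) -> [9]
enqueue(10) -> [9, 10]
dequeue() returns 9 -> [10]
enqueue(1) -> [10, 1]
enqueue(10) -> [10, 1, 10]
enqueue(8) -> [10, 1, 10, 8]
Final queue (front to back): [10, 1, 10, 8]


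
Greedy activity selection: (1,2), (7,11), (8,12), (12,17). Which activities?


Greedy: pick earliest-ending, then skip overlaps.
Selected (3 activities): [(1, 2), (7, 11), (12, 17)]


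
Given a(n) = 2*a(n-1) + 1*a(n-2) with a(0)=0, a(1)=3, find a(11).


Build bottom-up:
...a(9)=2955, a(10)=7134, a(11)=2*7134+1*2955=17223


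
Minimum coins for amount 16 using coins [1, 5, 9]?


dp[0]=0; dp[i]=1+min(dp[i-c] for c in coins)
...dp[11]=3, dp[12]=4, dp[13]=5, dp[14]=2, dp[15]=3, dp[16]=4
Minimum coins for 16 = 4


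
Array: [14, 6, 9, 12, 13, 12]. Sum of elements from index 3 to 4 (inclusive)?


Prefix sums: [0, 14, 20, 29, 41, 54, 66]
Sum[3..4] = prefix[5] - prefix[3] = 54 - 29 = 25


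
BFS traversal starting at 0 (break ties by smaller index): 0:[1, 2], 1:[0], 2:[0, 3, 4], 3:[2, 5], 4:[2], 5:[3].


BFS queue: start with [0]
Visit order: [0, 1, 2, 3, 4, 5]


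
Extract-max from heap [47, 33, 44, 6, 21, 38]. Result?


Max = 47
Replace root with last, heapify down
Resulting heap: [44, 33, 38, 6, 21]


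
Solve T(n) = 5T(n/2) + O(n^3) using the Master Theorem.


a=5, b=2, c=3. log_2(5)=2.322 < c=3. Case 3: O(n^c) = O(n^3)
Complexity: O(n^3)


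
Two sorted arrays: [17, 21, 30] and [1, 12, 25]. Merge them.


Compare heads, take smaller each step.
Merged: [1, 12, 17, 21, 25, 30]


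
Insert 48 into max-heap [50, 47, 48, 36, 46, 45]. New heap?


Append 48: [50, 47, 48, 36, 46, 45, 48]
Bubble up: no swaps needed
Result: [50, 47, 48, 36, 46, 45, 48]


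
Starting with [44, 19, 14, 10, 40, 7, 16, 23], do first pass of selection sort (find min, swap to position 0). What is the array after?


After one pass: [7, 19, 14, 10, 40, 44, 16, 23]


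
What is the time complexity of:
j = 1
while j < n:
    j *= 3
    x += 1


Per nesting level: O(log n) = O(log n)
Complexity: O(log n)


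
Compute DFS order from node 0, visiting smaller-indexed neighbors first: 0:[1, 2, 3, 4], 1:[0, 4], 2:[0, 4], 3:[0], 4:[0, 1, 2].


DFS stack-based: start with [0]
Visit order: [0, 1, 4, 2, 3]


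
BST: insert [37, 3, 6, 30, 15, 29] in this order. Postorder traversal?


Root = 37; build tree by BST insertion.
Postorder traversal: [29, 15, 30, 6, 3, 37]


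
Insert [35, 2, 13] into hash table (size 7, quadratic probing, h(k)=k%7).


Insertions: 35->slot 0; 2->slot 2; 13->slot 6
Table: [35, None, 2, None, None, None, 13]


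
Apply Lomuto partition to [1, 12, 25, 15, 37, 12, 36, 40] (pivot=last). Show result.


Elements <= 40 go left of pivot.
Result: [1, 12, 25, 15, 37, 12, 36, 40], pivot at index 7


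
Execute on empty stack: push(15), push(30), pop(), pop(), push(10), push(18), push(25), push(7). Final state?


push(15) -> [15]
push(30) -> [15, 30]
pop() returns 30 -> [15]
pop() returns 15 -> []
push(10) -> [10]
push(18) -> [10, 18]
push(25) -> [10, 18, 25]
push(7) -> [10, 18, 25, 7]
Final stack (bottom to top): [10, 18, 25, 7]


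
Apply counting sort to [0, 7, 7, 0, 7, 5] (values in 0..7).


Count array: [2, 0, 0, 0, 0, 1, 0, 3]
Reconstruct: [0, 0, 5, 7, 7, 7]


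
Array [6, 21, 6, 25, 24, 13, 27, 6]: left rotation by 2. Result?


Left rotate by 2: [6, 25, 24, 13, 27, 6, 6, 21]


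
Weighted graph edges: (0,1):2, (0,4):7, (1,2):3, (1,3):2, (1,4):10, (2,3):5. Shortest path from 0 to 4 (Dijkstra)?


Dijkstra from 0:
Distances: {0: 0, 1: 2, 2: 5, 3: 4, 4: 7}
Shortest distance to 4 = 7, path = [0, 4]


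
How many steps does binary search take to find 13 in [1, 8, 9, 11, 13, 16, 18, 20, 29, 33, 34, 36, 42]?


Search for 13:
[0,12] mid=6 arr[6]=18
[0,5] mid=2 arr[2]=9
[3,5] mid=4 arr[4]=13
Total: 3 comparisons


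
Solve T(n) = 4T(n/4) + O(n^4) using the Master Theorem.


a=4, b=4, c=4. log_4(4)=1 < c=4. Case 3: O(n^c) = O(n^4)
Complexity: O(n^4)


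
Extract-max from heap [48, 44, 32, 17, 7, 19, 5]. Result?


Max = 48
Replace root with last, heapify down
Resulting heap: [44, 17, 32, 5, 7, 19]


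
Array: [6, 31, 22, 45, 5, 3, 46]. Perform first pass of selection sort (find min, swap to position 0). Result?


After one pass: [3, 31, 22, 45, 5, 6, 46]


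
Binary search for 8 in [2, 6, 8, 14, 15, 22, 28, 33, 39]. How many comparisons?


Search for 8:
[0,8] mid=4 arr[4]=15
[0,3] mid=1 arr[1]=6
[2,3] mid=2 arr[2]=8
Total: 3 comparisons


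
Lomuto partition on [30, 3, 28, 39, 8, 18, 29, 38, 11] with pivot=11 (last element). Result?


Elements <= 11 go left of pivot.
Result: [3, 8, 11, 39, 30, 18, 29, 38, 28], pivot at index 2


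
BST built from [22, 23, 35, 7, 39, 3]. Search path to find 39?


BST root = 22
Search for 39: compare at each node
Path: [22, 23, 35, 39]


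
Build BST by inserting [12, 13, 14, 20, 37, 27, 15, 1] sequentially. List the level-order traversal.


Root = 12; build tree by BST insertion.
Level-Order traversal: [12, 1, 13, 14, 20, 15, 37, 27]


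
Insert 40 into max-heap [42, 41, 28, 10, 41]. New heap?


Append 40: [42, 41, 28, 10, 41, 40]
Bubble up: swap idx 5(40) with idx 2(28)
Result: [42, 41, 40, 10, 41, 28]


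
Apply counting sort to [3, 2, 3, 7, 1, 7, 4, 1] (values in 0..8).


Count array: [0, 2, 1, 2, 1, 0, 0, 2, 0]
Reconstruct: [1, 1, 2, 3, 3, 4, 7, 7]


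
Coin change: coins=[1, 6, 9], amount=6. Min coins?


dp[0]=0; dp[i]=1+min(dp[i-c] for c in coins)
...dp[1]=1, dp[2]=2, dp[3]=3, dp[4]=4, dp[5]=5, dp[6]=1
Minimum coins for 6 = 1


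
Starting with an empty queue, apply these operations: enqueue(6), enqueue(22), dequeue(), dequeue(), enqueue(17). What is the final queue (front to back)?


enqueue(6) -> [6]
enqueue(22) -> [6, 22]
dequeue() returns 6 -> [22]
dequeue() returns 22 -> []
enqueue(17) -> [17]
Final queue (front to back): [17]


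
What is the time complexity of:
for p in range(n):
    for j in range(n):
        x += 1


Per nesting level: O(n) * O(n) = O(n^2)
Complexity: O(n^2)


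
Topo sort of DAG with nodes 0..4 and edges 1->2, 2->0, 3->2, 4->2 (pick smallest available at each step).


Kahn's algorithm, process smallest node first
Order: [1, 3, 4, 2, 0]


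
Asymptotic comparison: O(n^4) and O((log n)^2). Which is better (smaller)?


polylogarithmic grows slower than quartic
O((log n)^2) is asymptotically smaller; O(n^4) grows faster
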